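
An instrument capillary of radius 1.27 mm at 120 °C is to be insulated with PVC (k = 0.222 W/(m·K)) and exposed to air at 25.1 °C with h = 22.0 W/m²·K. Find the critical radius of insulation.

For a cylinder, r_cr = k_ins/h = 0.222/22.0 = 0.0101 m = 1.01 cm

r_cr = 1.01 cm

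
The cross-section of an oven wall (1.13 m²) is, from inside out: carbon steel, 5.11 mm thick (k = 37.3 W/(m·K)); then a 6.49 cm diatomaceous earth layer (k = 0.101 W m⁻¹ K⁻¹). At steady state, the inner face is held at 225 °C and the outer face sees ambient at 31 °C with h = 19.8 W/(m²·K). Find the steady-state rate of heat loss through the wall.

Q = 316 W

Treat each layer as a resistance in series:
  R_carbon steel = L/(kA) = 0.00511/(37.3·1.13) = 1.212×10^-4 K/W
  R_diatomaceous earth = L/(kA) = 0.0649/(0.101·1.13) = 0.5686 K/W
  R_conv,out = 1/(hA) = 1/(19.8·1.13) = 0.04469 K/W
ΣR = 1.212×10^-4 + 0.5686 + 0.04469 = 0.6134 K/W
Q = ΔT/ΣR = (225 °C − 31 °C)/0.6134 = 316 W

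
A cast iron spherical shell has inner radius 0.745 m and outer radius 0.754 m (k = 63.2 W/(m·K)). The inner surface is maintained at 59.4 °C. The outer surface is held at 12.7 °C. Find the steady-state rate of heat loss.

Q = 2310 kW

Q = 4πk·ΔT/(1/r₁ − 1/r₂) = 4π × 63.2 × 46.7 / (1/0.745 − 1/0.754) = 2.31×10^6 W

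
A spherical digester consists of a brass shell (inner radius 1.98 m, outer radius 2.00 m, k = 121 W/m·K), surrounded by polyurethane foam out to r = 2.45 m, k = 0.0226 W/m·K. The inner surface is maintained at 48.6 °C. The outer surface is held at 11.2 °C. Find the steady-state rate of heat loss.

Series thermal resistances, inner to outer:
  R_brass = (1/1.98 − 1/2.00)/(4πk) = 0.005051/(4π·121) = 3.322×10^-6 K/W
  R_polyurethane foam = (1/2.00 − 1/2.45)/(4πk) = 0.09184/(4π·0.0226) = 0.3234 K/W
ΣR = 3.322×10^-6 + 0.3234 = 0.3234 K/W
Q = ΔT/ΣR = (48.6 °C − 11.2 °C)/0.3234 = 116 W

Q = 116 W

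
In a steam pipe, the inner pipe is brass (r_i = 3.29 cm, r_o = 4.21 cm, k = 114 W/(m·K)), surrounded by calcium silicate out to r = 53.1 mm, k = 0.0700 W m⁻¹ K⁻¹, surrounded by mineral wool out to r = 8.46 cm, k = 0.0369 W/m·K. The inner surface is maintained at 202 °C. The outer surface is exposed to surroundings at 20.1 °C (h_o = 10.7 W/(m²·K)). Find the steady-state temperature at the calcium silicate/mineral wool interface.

Series thermal resistances, inner to outer:
  R'_brass = ln(0.0421/0.0329)/(2πk) = 0.2466/(2π·114) = 3.442×10^-4 m·K/W
  R'_calcium silicate = ln(0.0531/0.0421)/(2πk) = 0.2321/(2π·0.0700) = 0.5278 m·K/W
  R'_mineral wool = ln(0.0846/0.0531)/(2πk) = 0.4658/(2π·0.0369) = 2.009 m·K/W
  R'_conv,out = 1/(2πr h) = 1/(2π·0.0846·10.7) = 0.1758 m·K/W
ΣR = 3.442×10^-4 + 0.5278 + 2.009 + 0.1758 = 2.713 m·K/W
Q' = ΔT/ΣR = (202 °C − 20.1 °C)/2.713 = 67.05 W/m
From the inner boundary to the calcium silicate/mineral wool interface, ΣR_partial = 0.5281 m·K/W.
T_interface = T_in − Q'·ΣR_partial = 202 °C − (67.05)(0.5281) = 167 °C

T = 167 °C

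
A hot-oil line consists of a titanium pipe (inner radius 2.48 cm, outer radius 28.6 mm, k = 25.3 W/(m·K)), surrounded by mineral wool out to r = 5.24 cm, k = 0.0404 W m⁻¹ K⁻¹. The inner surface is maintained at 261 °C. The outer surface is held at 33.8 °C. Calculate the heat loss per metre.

Q' = 95.2 W/m

Resistance network (inner→outer):
  R'_titanium = ln(0.0286/0.0248)/(2πk) = 0.1426/(2π·25.3) = 8.968×10^-4 m·K/W
  R'_mineral wool = ln(0.0524/0.0286)/(2πk) = 0.6055/(2π·0.0404) = 2.385 m·K/W
ΣR = 8.968×10^-4 + 2.385 = 2.386 m·K/W
Q' = ΔT/ΣR = (261 °C − 33.8 °C)/2.386 = 95.2 W/m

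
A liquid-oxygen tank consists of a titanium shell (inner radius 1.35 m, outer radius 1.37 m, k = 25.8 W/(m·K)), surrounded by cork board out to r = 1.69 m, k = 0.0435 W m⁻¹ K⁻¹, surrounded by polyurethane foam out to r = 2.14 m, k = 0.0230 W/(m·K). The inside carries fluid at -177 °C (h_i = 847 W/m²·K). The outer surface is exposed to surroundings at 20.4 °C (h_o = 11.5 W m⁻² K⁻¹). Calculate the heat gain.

Q = 288 W

Resistance network (inner→outer):
  R_conv,in = 1/(4πr²h) = 1/(4π·1.35²·847) = 5.155×10^-5 K/W
  R_titanium = (1/1.35 − 1/1.37)/(4πk) = 0.01081/(4π·25.8) = 3.335×10^-5 K/W
  R_cork board = (1/1.37 − 1/1.69)/(4πk) = 0.1382/(4π·0.0435) = 0.2528 K/W
  R_polyurethane foam = (1/1.69 − 1/2.14)/(4πk) = 0.1244/(4π·0.0230) = 0.4305 K/W
  R_conv,out = 1/(4πr²h) = 1/(4π·2.14²·11.5) = 0.001511 K/W
ΣR = 5.155×10^-5 + 3.335×10^-5 + 0.2528 + 0.4305 + 0.001511 = 0.6849 K/W
Q = ΔT/ΣR = (-177 °C − 20.4 °C)/0.6849 = -288 W
(Negative Q ⇒ heat flows inward; heat gain = 288 W.)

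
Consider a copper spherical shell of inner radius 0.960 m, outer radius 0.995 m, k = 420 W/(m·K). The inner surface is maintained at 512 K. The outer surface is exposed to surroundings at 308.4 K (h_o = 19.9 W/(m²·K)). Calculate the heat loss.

Q = 50.3 kW

Series thermal resistances, inner to outer:
  R_copper = (1/0.960 − 1/0.995)/(4πk) = 0.03664/(4π·420) = 6.942×10^-6 K/W
  R_conv,out = 1/(4πr²h) = 1/(4π·0.995²·19.9) = 0.004039 K/W
ΣR = 6.942×10^-6 + 0.004039 = 0.004046 K/W
Q = ΔT/ΣR = (512 K − 308.4 K)/0.004046 = 50300 W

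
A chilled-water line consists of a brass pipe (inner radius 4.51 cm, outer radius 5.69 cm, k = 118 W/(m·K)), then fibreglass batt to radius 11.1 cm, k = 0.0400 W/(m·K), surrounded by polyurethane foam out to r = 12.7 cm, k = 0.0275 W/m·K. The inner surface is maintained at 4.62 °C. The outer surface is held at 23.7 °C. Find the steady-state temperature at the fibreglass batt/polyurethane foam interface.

Treat each layer as a resistance in series:
  R'_brass = ln(0.0569/0.0451)/(2πk) = 0.2324/(2π·118) = 3.135×10^-4 m·K/W
  R'_fibreglass batt = ln(0.111/0.0569)/(2πk) = 0.6682/(2π·0.0400) = 2.659 m·K/W
  R'_polyurethane foam = ln(0.127/0.111)/(2πk) = 0.1347/(2π·0.0275) = 0.7793 m·K/W
ΣR = 3.135×10^-4 + 2.659 + 0.7793 = 3.439 m·K/W
Q' = ΔT/ΣR = (4.62 °C − 23.7 °C)/3.439 = -5.548 W/m
From the inner boundary to the fibreglass batt/polyurethane foam interface, ΣR_partial = 2.659 m·K/W.
T_interface = T_in − Q'·ΣR_partial = 4.62 °C − (-5.548)(2.659) = 19.4 °C

T = 19.4 °C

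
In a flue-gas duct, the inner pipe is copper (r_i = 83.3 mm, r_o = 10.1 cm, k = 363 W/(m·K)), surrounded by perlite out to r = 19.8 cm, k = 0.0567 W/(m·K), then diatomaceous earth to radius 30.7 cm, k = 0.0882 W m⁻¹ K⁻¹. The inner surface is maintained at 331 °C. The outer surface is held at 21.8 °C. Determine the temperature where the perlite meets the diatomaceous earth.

Treat each layer as a resistance in series:
  R'_copper = ln(0.101/0.0833)/(2πk) = 0.1927/(2π·363) = 8.448×10^-5 m·K/W
  R'_perlite = ln(0.198/0.101)/(2πk) = 0.6731/(2π·0.0567) = 1.889 m·K/W
  R'_diatomaceous earth = ln(0.307/0.198)/(2πk) = 0.4386/(2π·0.0882) = 0.7914 m·K/W
ΣR = 8.448×10^-5 + 1.889 + 0.7914 = 2.680 m·K/W
Q' = ΔT/ΣR = (331 °C − 21.8 °C)/2.680 = 115.4 W/m
From the inner boundary to the perlite/diatomaceous earth interface, ΣR_partial = 1.889 m·K/W.
T_interface = T_in − Q'·ΣR_partial = 331 °C − (115.4)(1.889) = 113 °C

T = 113 °C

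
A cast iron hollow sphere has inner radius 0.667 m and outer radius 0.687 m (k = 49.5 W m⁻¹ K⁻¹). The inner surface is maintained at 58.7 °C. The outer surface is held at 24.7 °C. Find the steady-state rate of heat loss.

Q = 4πk·ΔT/(1/r₁ − 1/r₂) = 4π × 49.5 × 34 / (1/0.667 − 1/0.687) = 4.85×10^5 W

Q = 485 kW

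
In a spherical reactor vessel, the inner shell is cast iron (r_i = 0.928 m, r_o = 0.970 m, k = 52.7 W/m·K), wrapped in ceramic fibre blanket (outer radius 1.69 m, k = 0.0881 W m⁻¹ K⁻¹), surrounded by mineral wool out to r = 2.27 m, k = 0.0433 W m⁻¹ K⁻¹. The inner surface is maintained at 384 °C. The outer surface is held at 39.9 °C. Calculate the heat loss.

Treat each layer as a resistance in series:
  R_cast iron = (1/0.928 − 1/0.970)/(4πk) = 0.04666/(4π·52.7) = 7.045×10^-5 K/W
  R_ceramic fibre blanket = (1/0.970 − 1/1.69)/(4πk) = 0.4392/(4π·0.0881) = 0.3967 K/W
  R_mineral wool = (1/1.69 − 1/2.27)/(4πk) = 0.1512/(4π·0.0433) = 0.2779 K/W
ΣR = 7.045×10^-5 + 0.3967 + 0.2779 = 0.6747 K/W
Q = ΔT/ΣR = (384 °C − 39.9 °C)/0.6747 = 510 W

Q = 510 W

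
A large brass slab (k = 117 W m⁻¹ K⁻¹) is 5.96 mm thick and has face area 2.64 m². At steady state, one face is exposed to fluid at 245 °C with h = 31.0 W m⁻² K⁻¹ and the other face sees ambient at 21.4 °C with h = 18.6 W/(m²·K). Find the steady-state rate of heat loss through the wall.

Treat each layer as a resistance in series:
  R_conv,in = 1/(hA) = 1/(31.0·2.64) = 0.01222 K/W
  R_brass = L/(kA) = 0.00596/(117·2.64) = 1.930×10^-5 K/W
  R_conv,out = 1/(hA) = 1/(18.6·2.64) = 0.02036 K/W
ΣR = 0.01222 + 1.930×10^-5 + 0.02036 = 0.03260 K/W
Q = ΔT/ΣR = (245 °C − 21.4 °C)/0.03260 = 6860 W

Q = 6.86 kW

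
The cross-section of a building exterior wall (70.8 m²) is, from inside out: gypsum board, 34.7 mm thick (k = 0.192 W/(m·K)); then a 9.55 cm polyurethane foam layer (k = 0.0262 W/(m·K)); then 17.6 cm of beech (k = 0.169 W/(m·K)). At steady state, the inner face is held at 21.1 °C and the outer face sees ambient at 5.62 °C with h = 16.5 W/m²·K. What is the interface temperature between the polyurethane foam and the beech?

Resistance network (inner→outer):
  R_gypsum board = L/(kA) = 0.0347/(0.192·70.8) = 0.002553 K/W
  R_polyurethane foam = L/(kA) = 0.0955/(0.0262·70.8) = 0.05148 K/W
  R_beech = L/(kA) = 0.176/(0.169·70.8) = 0.01471 K/W
  R_conv,out = 1/(hA) = 1/(16.5·70.8) = 8.560×10^-4 K/W
ΣR = 0.002553 + 0.05148 + 0.01471 + 8.560×10^-4 = 0.06960 K/W
Q = ΔT/ΣR = (21.1 °C − 5.62 °C)/0.06960 = 222.4 W
From the inner boundary to the polyurethane foam/beech interface, ΣR_partial = 0.05403 K/W.
T_interface = T_in − Q·ΣR_partial = 21.1 °C − (222.4)(0.05403) = 9.08 °C

T = 9.08 °C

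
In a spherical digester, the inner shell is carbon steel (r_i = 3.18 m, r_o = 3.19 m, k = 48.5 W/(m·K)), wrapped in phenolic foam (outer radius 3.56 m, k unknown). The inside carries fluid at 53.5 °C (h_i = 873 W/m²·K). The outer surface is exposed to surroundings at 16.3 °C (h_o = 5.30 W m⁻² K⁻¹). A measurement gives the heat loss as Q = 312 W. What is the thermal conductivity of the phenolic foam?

k = 0.0220 W/m·K

ΣR = ΔT/Q = |53.5 − 16.3|/312 = 0.1192 K/W
Known resistances:
  R_conv,in = 1/(4πr²h) = 1/(4π·3.18²·873) = 9.014×10^-6 K/W
  R_carbon steel = (1/3.18 − 1/3.19)/(4πk) = 9.858×10^-4/(4π·48.5) = 1.617×10^-6 K/W
  R_conv,out = 1/(4πr²h) = 1/(4π·3.56²·5.30) = 0.001185 K/W
R_phenolic foam = ΣR − ΣR_known = 0.1192 − 0.001196 = 0.1180 K/W
(1/r₁−1/r₂)/(4πk) = 0.1180 ⇒ k = 0.03258/(4π·0.1180) = 0.0220 W/m·K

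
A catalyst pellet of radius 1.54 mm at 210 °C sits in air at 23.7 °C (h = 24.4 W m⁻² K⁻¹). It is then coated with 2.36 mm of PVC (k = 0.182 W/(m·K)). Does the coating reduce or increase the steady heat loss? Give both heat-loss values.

Critical radius for a sphere: r_cr = 2k/h = 0.0149 m = 1.49 cm.
Outer radius after coating: r₂ = 0.00154 + 0.00236 = 0.00390 m.
Since r₁ < r_cr and r₂ ≤ r_cr, the coating moves toward the maximum at r_cr — heat loss rises.
Bare: R = 1/(4πr₁²h) = 1375 K/W; Q = 186.3/1375 = 0.135 W.
Coated: R = R_cond + R_conv = 386.2 K/W; Q = 186.3/386.2 = 0.482 W.

increases: 0.135 → 0.482 W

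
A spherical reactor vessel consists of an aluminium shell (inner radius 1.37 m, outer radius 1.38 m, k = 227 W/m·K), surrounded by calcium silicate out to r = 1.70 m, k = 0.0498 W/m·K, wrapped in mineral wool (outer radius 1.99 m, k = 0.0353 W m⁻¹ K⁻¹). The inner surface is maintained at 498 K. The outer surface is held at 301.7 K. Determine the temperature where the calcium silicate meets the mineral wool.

T = 394 K

Series thermal resistances, inner to outer:
  R_aluminium = (1/1.37 − 1/1.38)/(4πk) = 0.005289/(4π·227) = 1.854×10^-6 K/W
  R_calcium silicate = (1/1.38 − 1/1.70)/(4πk) = 0.1364/(4π·0.0498) = 0.2180 K/W
  R_mineral wool = (1/1.70 − 1/1.99)/(4πk) = 0.08572/(4π·0.0353) = 0.1932 K/W
ΣR = 1.854×10^-6 + 0.2180 + 0.1932 = 0.4112 K/W
Q = ΔT/ΣR = (498 K − 301.7 K)/0.4112 = 477.4 W
From the inner boundary to the calcium silicate/mineral wool interface, ΣR_partial = 0.2180 K/W.
T_interface = T_in − Q·ΣR_partial = 498 K − (477.4)(0.2180) = 394 K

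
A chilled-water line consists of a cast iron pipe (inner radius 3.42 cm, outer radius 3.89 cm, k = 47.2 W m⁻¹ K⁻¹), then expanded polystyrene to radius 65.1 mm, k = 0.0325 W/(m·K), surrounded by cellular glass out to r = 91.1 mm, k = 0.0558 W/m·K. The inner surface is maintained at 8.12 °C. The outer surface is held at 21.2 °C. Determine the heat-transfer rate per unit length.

Q' = 3.76 W/m

Resistance network (inner→outer):
  R'_cast iron = ln(0.0389/0.0342)/(2πk) = 0.1288/(2π·47.2) = 4.342×10^-4 m·K/W
  R'_expanded polystyrene = ln(0.0651/0.0389)/(2πk) = 0.5149/(2π·0.0325) = 2.522 m·K/W
  R'_cellular glass = ln(0.0911/0.0651)/(2πk) = 0.3360/(2π·0.0558) = 0.9584 m·K/W
ΣR = 4.342×10^-4 + 2.522 + 0.9584 = 3.481 m·K/W
Q' = ΔT/ΣR = (8.12 °C − 21.2 °C)/3.481 = -3.76 W/m
(Negative Q' ⇒ heat flows inward; heat gain = 3.76 W/m.)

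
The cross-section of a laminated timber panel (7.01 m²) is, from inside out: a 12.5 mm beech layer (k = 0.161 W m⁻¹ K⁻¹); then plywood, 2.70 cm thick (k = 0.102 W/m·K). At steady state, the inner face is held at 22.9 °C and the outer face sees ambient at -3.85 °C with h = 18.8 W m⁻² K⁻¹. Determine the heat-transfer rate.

Series thermal resistances, inner to outer:
  R_beech = L/(kA) = 0.0125/(0.161·7.01) = 0.01108 K/W
  R_plywood = L/(kA) = 0.0270/(0.102·7.01) = 0.03776 K/W
  R_conv,out = 1/(hA) = 1/(18.8·7.01) = 0.007588 K/W
ΣR = 0.01108 + 0.03776 + 0.007588 = 0.05643 K/W
Q = ΔT/ΣR = (22.9 °C − -3.85 °C)/0.05643 = 474 W

Q = 474 W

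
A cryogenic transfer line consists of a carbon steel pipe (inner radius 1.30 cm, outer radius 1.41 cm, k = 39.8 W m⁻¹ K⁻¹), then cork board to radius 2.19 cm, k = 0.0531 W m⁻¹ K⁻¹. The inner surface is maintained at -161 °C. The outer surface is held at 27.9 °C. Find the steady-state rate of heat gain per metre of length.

Series thermal resistances, inner to outer:
  R'_carbon steel = ln(0.0141/0.0130)/(2πk) = 0.08123/(2π·39.8) = 3.248×10^-4 m·K/W
  R'_cork board = ln(0.0219/0.0141)/(2πk) = 0.4403/(2π·0.0531) = 1.320 m·K/W
ΣR = 3.248×10^-4 + 1.320 = 1.320 m·K/W
Q' = ΔT/ΣR = (-161 °C − 27.9 °C)/1.320 = -143 W/m
(Negative Q' ⇒ heat flows inward; heat gain = 143 W/m.)

Q' = 143 W/m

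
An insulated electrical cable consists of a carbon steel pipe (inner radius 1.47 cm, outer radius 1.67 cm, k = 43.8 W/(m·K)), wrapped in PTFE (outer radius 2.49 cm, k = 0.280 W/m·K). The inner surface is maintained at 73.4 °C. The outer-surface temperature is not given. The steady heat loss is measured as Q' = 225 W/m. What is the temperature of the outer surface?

T_out = 22.2 °C

Sum the resistances:
  R'_carbon steel = ln(0.0167/0.0147)/(2πk) = 0.1276/(2π·43.8) = 4.635×10^-4 m·K/W
  R'_PTFE = ln(0.0249/0.0167)/(2πk) = 0.3995/(2π·0.280) = 0.2271 m·K/W
ΣR = 0.2275 m·K/W
ΔT = Q'·ΣR = 225 × 0.2275 = 51.19 K
Heat flows outward, so T_out = T_in − ΔT = 73.4 − 51.19 = 22.2 °C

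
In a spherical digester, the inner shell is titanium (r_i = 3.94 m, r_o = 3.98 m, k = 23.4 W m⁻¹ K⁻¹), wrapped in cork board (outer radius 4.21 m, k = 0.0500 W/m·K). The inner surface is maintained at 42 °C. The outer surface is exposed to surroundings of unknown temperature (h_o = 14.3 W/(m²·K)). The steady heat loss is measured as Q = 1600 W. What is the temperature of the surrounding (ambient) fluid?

T_out = 6.53 °C

Sum the resistances:
  R_titanium = (1/3.94 − 1/3.98)/(4πk) = 0.002551/(4π·23.4) = 8.675×10^-6 K/W
  R_cork board = (1/3.98 − 1/4.21)/(4πk) = 0.01373/(4π·0.0500) = 0.02185 K/W
  R_conv,out = 1/(4πr²h) = 1/(4π·4.21²·14.3) = 3.140×10^-4 K/W
ΣR = 0.02217 K/W
ΔT = Q·ΣR = 1600 × 0.02217 = 35.47 K
Heat flows outward, so T_out = T_in − ΔT = 42 − 35.47 = 6.53 °C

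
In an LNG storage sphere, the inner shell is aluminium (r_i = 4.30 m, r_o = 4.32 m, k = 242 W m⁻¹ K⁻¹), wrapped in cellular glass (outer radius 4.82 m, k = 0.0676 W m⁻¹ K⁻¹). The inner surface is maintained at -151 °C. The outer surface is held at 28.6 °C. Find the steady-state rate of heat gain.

Series thermal resistances, inner to outer:
  R_aluminium = (1/4.30 − 1/4.32)/(4πk) = 0.001077/(4π·242) = 3.540×10^-7 K/W
  R_cellular glass = (1/4.32 − 1/4.82)/(4πk) = 0.02401/(4π·0.0676) = 0.02827 K/W
ΣR = 3.540×10^-7 + 0.02827 = 0.02827 K/W
Q = ΔT/ΣR = (-151 °C − 28.6 °C)/0.02827 = -6350 W
(Negative Q ⇒ heat flows inward; heat gain = 6350 W.)

Q = 6.35 kW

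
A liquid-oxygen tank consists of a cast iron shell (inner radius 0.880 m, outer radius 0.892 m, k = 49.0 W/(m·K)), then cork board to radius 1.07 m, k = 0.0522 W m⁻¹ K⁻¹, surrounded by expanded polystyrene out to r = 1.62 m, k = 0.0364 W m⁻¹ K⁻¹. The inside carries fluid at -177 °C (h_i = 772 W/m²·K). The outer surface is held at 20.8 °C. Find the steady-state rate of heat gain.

Q = 202 W

Resistance network (inner→outer):
  R_conv,in = 1/(4πr²h) = 1/(4π·0.880²·772) = 1.331×10^-4 K/W
  R_cast iron = (1/0.880 − 1/0.892)/(4πk) = 0.01529/(4π·49.0) = 2.483×10^-5 K/W
  R_cork board = (1/0.892 − 1/1.07)/(4πk) = 0.1865/(4π·0.0522) = 0.2843 K/W
  R_expanded polystyrene = (1/1.07 − 1/1.62)/(4πk) = 0.3173/(4π·0.0364) = 0.6937 K/W
ΣR = 1.331×10^-4 + 2.483×10^-5 + 0.2843 + 0.6937 = 0.9782 K/W
Q = ΔT/ΣR = (-177 °C − 20.8 °C)/0.9782 = -202 W
(Negative Q ⇒ heat flows inward; heat gain = 202 W.)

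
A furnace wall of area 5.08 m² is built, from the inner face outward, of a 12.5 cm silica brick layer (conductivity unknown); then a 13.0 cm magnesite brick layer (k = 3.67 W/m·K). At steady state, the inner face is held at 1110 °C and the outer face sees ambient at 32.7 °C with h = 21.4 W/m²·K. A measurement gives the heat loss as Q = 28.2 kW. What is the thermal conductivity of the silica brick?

k = 1.12 W/m·K

ΣR = ΔT/Q = |1110 − 32.7|/28200 = 0.03820 K/W
Known resistances:
  R_magnesite brick = L/(kA) = 0.130/(3.67·5.08) = 0.006973 K/W
  R_conv,out = 1/(hA) = 1/(21.4·5.08) = 0.009199 K/W
R_silica brick = ΣR − ΣR_known = 0.03820 − 0.01617 = 0.02203 K/W
L/(kA) = 0.02203 ⇒ k = 0.125/(0.02203·5.08) = 1.12 W/m·K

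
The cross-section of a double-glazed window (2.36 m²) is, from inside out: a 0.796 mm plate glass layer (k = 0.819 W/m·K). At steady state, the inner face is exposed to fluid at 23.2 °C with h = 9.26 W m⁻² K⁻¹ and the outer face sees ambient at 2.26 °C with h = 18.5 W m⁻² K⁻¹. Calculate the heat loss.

Q = 303 W

Series thermal resistances, inner to outer:
  R_conv,in = 1/(hA) = 1/(9.26·2.36) = 0.04576 K/W
  R_plate glass = L/(kA) = 7.96×10^-4/(0.819·2.36) = 4.118×10^-4 K/W
  R_conv,out = 1/(hA) = 1/(18.5·2.36) = 0.02290 K/W
ΣR = 0.04576 + 4.118×10^-4 + 0.02290 = 0.06907 K/W
Q = ΔT/ΣR = (23.2 °C − 2.26 °C)/0.06907 = 303 W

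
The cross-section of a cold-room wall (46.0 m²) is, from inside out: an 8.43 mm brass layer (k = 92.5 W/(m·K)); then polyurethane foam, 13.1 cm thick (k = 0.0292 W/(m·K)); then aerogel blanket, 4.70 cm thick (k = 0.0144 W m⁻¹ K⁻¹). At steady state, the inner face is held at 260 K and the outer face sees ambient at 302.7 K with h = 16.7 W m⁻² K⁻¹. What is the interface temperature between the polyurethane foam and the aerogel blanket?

T = 284.5 K

Treat each layer as a resistance in series:
  R_brass = L/(kA) = 0.00843/(92.5·46.0) = 1.981×10^-6 K/W
  R_polyurethane foam = L/(kA) = 0.131/(0.0292·46.0) = 0.09753 K/W
  R_aerogel blanket = L/(kA) = 0.0470/(0.0144·46.0) = 0.07095 K/W
  R_conv,out = 1/(hA) = 1/(16.7·46.0) = 0.001302 K/W
ΣR = 1.981×10^-6 + 0.09753 + 0.07095 + 0.001302 = 0.1698 K/W
Q = ΔT/ΣR = (260 K − 302.7 K)/0.1698 = -251.5 W
From the inner boundary to the polyurethane foam/aerogel blanket interface, ΣR_partial = 0.09753 K/W.
T_interface = T_in − Q·ΣR_partial = 260 K − (-251.5)(0.09753) = 284.5 K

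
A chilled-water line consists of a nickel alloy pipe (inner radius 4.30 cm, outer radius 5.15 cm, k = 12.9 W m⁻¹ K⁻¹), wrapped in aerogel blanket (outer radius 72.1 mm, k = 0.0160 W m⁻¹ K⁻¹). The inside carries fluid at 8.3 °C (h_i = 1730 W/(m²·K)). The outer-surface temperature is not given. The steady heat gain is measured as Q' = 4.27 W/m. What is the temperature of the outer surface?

T_out = 22.6 °C

Sum the resistances:
  R'_conv,in = 1/(2πr h) = 1/(2π·0.0430·1730) = 0.002139 m·K/W
  R'_nickel alloy = ln(0.0515/0.0430)/(2πk) = 0.1804/(2π·12.9) = 0.002225 m·K/W
  R'_aerogel blanket = ln(0.0721/0.0515)/(2πk) = 0.3365/(2π·0.0160) = 3.347 m·K/W
ΣR = 3.351 m·K/W
ΔT = Q'·ΣR = 4.27 × 3.351 = 14.31 K
Heat flows inward, so T_out = T_in + ΔT = 8.3 + 14.31 = 22.6 °C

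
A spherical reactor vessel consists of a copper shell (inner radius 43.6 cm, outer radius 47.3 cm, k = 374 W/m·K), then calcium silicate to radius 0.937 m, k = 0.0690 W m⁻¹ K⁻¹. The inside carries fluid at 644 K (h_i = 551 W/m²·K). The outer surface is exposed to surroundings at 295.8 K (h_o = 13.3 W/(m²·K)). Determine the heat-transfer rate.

Q = 287 W

Series thermal resistances, inner to outer:
  R_conv,in = 1/(4πr²h) = 1/(4π·0.436²·551) = 7.597×10^-4 K/W
  R_copper = (1/0.436 − 1/0.473)/(4πk) = 0.1794/(4π·374) = 3.817×10^-5 K/W
  R_calcium silicate = (1/0.473 − 1/0.937)/(4πk) = 1.047/(4π·0.0690) = 1.207 K/W
  R_conv,out = 1/(4πr²h) = 1/(4π·0.937²·13.3) = 0.006815 K/W
ΣR = 7.597×10^-4 + 3.817×10^-5 + 1.207 + 0.006815 = 1.215 K/W
Q = ΔT/ΣR = (644 K − 295.8 K)/1.215 = 287 W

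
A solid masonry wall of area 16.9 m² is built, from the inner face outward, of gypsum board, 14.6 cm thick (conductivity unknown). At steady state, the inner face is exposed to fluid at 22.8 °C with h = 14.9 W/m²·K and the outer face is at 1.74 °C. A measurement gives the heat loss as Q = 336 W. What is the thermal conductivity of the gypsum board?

k = 0.147 W/m·K

ΣR = ΔT/Q = |22.8 − 1.74|/336 = 0.06268 K/W
Known resistances:
  R_conv,in = 1/(hA) = 1/(14.9·16.9) = 0.003971 K/W
R_gypsum board = ΣR − ΣR_known = 0.06268 − 0.003971 = 0.05871 K/W
L/(kA) = 0.05871 ⇒ k = 0.146/(0.05871·16.9) = 0.147 W/m·K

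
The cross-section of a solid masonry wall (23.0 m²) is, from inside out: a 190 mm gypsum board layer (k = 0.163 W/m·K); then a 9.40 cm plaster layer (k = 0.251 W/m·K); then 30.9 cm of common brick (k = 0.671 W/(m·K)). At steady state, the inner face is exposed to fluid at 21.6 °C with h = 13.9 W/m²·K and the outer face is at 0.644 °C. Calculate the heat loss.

Q = 233 W

Resistance network (inner→outer):
  R_conv,in = 1/(hA) = 1/(13.9·23.0) = 0.003128 K/W
  R_gypsum board = L/(kA) = 0.190/(0.163·23.0) = 0.05068 K/W
  R_plaster = L/(kA) = 0.0940/(0.251·23.0) = 0.01628 K/W
  R_common brick = L/(kA) = 0.309/(0.671·23.0) = 0.02002 K/W
ΣR = 0.003128 + 0.05068 + 0.01628 + 0.02002 = 0.09011 K/W
Q = ΔT/ΣR = (21.6 °C − 0.644 °C)/0.09011 = 233 W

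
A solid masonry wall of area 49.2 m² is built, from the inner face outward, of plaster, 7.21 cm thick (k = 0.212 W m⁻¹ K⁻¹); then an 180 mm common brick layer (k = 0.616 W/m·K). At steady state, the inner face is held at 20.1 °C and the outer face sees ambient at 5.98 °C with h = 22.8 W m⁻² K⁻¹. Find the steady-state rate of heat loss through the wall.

Q = 1030 W

Series thermal resistances, inner to outer:
  R_plaster = L/(kA) = 0.0721/(0.212·49.2) = 0.006912 K/W
  R_common brick = L/(kA) = 0.180/(0.616·49.2) = 0.005939 K/W
  R_conv,out = 1/(hA) = 1/(22.8·49.2) = 8.915×10^-4 K/W
ΣR = 0.006912 + 0.005939 + 8.915×10^-4 = 0.01374 K/W
Q = ΔT/ΣR = (20.1 °C − 5.98 °C)/0.01374 = 1030 W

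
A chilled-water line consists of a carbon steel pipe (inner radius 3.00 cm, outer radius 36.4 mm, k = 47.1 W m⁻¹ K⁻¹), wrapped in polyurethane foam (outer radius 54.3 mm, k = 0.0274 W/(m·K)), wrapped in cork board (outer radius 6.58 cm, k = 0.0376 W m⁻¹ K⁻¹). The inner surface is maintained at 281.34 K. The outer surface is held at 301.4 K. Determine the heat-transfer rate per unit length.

Series thermal resistances, inner to outer:
  R'_carbon steel = ln(0.0364/0.0300)/(2πk) = 0.1934/(2π·47.1) = 6.534×10^-4 m·K/W
  R'_polyurethane foam = ln(0.0543/0.0364)/(2πk) = 0.4000/(2π·0.0274) = 2.323 m·K/W
  R'_cork board = ln(0.0658/0.0543)/(2πk) = 0.1921/(2π·0.0376) = 0.8131 m·K/W
ΣR = 6.534×10^-4 + 2.323 + 0.8131 = 3.137 m·K/W
Q' = ΔT/ΣR = (281.34 K − 301.4 K)/3.137 = -6.39 W/m
(Negative Q' ⇒ heat flows inward; heat gain = 6.39 W/m.)

Q' = 6.39 W/m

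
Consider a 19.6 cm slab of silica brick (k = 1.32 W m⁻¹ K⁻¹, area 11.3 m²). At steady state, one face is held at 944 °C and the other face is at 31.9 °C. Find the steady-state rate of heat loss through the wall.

Q = 69.4 kW

Q = kA·ΔT/L = 1.32 × 11.3 × |944 °C − 31.9 °C| / 0.196 = 69400 W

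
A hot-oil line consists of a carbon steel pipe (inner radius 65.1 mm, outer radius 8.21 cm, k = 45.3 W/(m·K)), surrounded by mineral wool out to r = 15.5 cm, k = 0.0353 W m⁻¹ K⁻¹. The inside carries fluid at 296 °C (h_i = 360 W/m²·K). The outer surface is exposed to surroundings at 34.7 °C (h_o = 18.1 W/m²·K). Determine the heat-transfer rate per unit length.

Q' = 89.2 W/m

Resistance network (inner→outer):
  R'_conv,in = 1/(2πr h) = 1/(2π·0.0651·360) = 0.006791 m·K/W
  R'_carbon steel = ln(0.0821/0.0651)/(2πk) = 0.2320/(2π·45.3) = 8.151×10^-4 m·K/W
  R'_mineral wool = ln(0.155/0.0821)/(2πk) = 0.6355/(2π·0.0353) = 2.865 m·K/W
  R'_conv,out = 1/(2πr h) = 1/(2π·0.155·18.1) = 0.05673 m·K/W
ΣR = 0.006791 + 8.151×10^-4 + 2.865 + 0.05673 = 2.929 m·K/W
Q' = ΔT/ΣR = (296 °C − 34.7 °C)/2.929 = 89.2 W/m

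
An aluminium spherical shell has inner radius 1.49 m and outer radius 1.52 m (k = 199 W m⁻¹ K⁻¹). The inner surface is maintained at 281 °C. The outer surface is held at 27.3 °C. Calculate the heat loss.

Q = 4πk·ΔT/(1/r₁ − 1/r₂) = 4π × 199 × 253.7 / (1/1.49 − 1/1.52) = 4.79×10^7 W

Q = 47900 kW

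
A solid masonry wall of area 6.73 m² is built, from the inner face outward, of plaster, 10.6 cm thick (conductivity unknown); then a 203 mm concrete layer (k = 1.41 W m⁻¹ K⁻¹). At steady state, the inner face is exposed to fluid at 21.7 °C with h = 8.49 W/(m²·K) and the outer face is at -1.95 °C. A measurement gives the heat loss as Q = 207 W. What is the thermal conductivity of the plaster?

k = 0.209 W/m·K

ΣR = ΔT/Q = |21.7 − -1.95|/207 = 0.1143 K/W
Known resistances:
  R_conv,in = 1/(hA) = 1/(8.49·6.73) = 0.01750 K/W
  R_concrete = L/(kA) = 0.203/(1.41·6.73) = 0.02139 K/W
R_plaster = ΣR − ΣR_known = 0.1143 − 0.03889 = 0.07541 K/W
L/(kA) = 0.07541 ⇒ k = 0.106/(0.07541·6.73) = 0.209 W/m·K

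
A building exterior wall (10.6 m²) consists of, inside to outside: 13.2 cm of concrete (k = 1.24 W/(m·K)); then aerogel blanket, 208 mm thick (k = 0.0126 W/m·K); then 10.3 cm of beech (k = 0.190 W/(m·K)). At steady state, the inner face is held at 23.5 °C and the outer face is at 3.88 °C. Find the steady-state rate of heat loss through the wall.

Series thermal resistances, inner to outer:
  R_concrete = L/(kA) = 0.132/(1.24·10.6) = 0.01004 K/W
  R_aerogel blanket = L/(kA) = 0.208/(0.0126·10.6) = 1.557 K/W
  R_beech = L/(kA) = 0.103/(0.190·10.6) = 0.05114 K/W
ΣR = 0.01004 + 1.557 + 0.05114 = 1.618 K/W
Q = ΔT/ΣR = (23.5 °C − 3.88 °C)/1.618 = 12.1 W

Q = 12.1 W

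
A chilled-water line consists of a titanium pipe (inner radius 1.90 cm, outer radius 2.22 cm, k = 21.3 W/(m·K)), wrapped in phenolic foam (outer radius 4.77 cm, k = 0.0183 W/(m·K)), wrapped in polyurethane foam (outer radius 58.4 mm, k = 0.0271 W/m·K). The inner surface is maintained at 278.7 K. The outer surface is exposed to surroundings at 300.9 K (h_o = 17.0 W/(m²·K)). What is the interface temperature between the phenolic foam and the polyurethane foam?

T = 297.2 K

Treat each layer as a resistance in series:
  R'_titanium = ln(0.0222/0.0190)/(2πk) = 0.1557/(2π·21.3) = 0.001163 m·K/W
  R'_phenolic foam = ln(0.0477/0.0222)/(2πk) = 0.7648/(2π·0.0183) = 6.652 m·K/W
  R'_polyurethane foam = ln(0.0584/0.0477)/(2πk) = 0.2024/(2π·0.0271) = 1.189 m·K/W
  R'_conv,out = 1/(2πr h) = 1/(2π·0.0584·17.0) = 0.1603 m·K/W
ΣR = 0.001163 + 6.652 + 1.189 + 0.1603 = 8.002 m·K/W
Q' = ΔT/ΣR = (278.7 K − 300.9 K)/8.002 = -2.774 W/m
From the inner boundary to the phenolic foam/polyurethane foam interface, ΣR_partial = 6.653 m·K/W.
T_interface = T_in − Q'·ΣR_partial = 278.7 K − (-2.774)(6.653) = 297.2 K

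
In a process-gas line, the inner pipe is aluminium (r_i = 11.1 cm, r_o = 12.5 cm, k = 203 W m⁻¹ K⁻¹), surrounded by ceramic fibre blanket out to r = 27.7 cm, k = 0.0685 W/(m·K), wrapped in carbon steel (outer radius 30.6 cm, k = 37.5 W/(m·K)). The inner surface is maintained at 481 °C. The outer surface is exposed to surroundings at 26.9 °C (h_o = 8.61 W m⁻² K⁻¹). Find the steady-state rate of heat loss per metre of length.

Q' = 238 W/m

Series thermal resistances, inner to outer:
  R'_aluminium = ln(0.125/0.111)/(2πk) = 0.1188/(2π·203) = 9.313×10^-5 m·K/W
  R'_ceramic fibre blanket = ln(0.277/0.125)/(2πk) = 0.7957/(2π·0.0685) = 1.849 m·K/W
  R'_carbon steel = ln(0.306/0.277)/(2πk) = 0.09957/(2π·37.5) = 4.226×10^-4 m·K/W
  R'_conv,out = 1/(2πr h) = 1/(2π·0.306·8.61) = 0.06041 m·K/W
ΣR = 9.313×10^-5 + 1.849 + 4.226×10^-4 + 0.06041 = 1.910 m·K/W
Q' = ΔT/ΣR = (481 °C − 26.9 °C)/1.910 = 238 W/m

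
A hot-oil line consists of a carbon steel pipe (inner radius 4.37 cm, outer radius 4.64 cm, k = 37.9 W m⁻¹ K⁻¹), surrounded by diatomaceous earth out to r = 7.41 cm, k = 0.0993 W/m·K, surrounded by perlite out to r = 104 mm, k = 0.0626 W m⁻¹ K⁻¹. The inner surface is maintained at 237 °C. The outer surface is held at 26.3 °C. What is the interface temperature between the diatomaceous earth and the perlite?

Series thermal resistances, inner to outer:
  R'_carbon steel = ln(0.0464/0.0437)/(2πk) = 0.05995/(2π·37.9) = 2.518×10^-4 m·K/W
  R'_diatomaceous earth = ln(0.0741/0.0464)/(2πk) = 0.4681/(2π·0.0993) = 0.7503 m·K/W
  R'_perlite = ln(0.104/0.0741)/(2πk) = 0.3390/(2π·0.0626) = 0.8618 m·K/W
ΣR = 2.518×10^-4 + 0.7503 + 0.8618 = 1.612 m·K/W
Q' = ΔT/ΣR = (237 °C − 26.3 °C)/1.612 = 130.7 W/m
From the inner boundary to the diatomaceous earth/perlite interface, ΣR_partial = 0.7506 m·K/W.
T_interface = T_in − Q'·ΣR_partial = 237 °C − (130.7)(0.7506) = 139 °C

T = 139 °C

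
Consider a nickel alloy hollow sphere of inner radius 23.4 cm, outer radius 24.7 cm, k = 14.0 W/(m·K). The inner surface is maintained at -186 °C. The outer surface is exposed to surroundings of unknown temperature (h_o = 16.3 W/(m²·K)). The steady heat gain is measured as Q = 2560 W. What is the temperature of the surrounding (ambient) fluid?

Sum the resistances:
  R_nickel alloy = (1/0.234 − 1/0.247)/(4πk) = 0.2249/(4π·14.0) = 0.001278 K/W
  R_conv,out = 1/(4πr²h) = 1/(4π·0.247²·16.3) = 0.08002 K/W
ΣR = 0.08130 K/W
ΔT = Q·ΣR = 2560 × 0.08130 = 208.1 K
Heat flows inward, so T_out = T_in + ΔT = -186 + 208.1 = 22.1 °C

T_out = 22.1 °C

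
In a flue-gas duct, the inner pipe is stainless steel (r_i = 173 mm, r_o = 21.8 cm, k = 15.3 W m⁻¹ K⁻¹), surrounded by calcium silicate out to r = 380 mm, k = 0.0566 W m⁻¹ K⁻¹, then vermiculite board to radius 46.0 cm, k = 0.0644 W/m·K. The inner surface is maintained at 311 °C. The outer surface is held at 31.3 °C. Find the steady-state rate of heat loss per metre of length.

Q' = 137 W/m

Resistance network (inner→outer):
  R'_stainless steel = ln(0.218/0.173)/(2πk) = 0.2312/(2π·15.3) = 0.002405 m·K/W
  R'_calcium silicate = ln(0.380/0.218)/(2πk) = 0.5557/(2π·0.0566) = 1.563 m·K/W
  R'_vermiculite board = ln(0.460/0.380)/(2πk) = 0.1911/(2π·0.0644) = 0.4722 m·K/W
ΣR = 0.002405 + 1.563 + 0.4722 = 2.038 m·K/W
Q' = ΔT/ΣR = (311 °C − 31.3 °C)/2.038 = 137 W/m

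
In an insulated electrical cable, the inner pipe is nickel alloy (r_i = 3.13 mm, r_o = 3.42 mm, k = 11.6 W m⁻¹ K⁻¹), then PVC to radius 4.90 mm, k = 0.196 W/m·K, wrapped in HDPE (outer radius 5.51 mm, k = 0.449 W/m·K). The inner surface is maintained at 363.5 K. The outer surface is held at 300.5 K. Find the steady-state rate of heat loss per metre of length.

Resistance network (inner→outer):
  R'_nickel alloy = ln(0.00342/0.00313)/(2πk) = 0.08861/(2π·11.6) = 0.001216 m·K/W
  R'_PVC = ln(0.00490/0.00342)/(2πk) = 0.3596/(2π·0.196) = 0.2920 m·K/W
  R'_HDPE = ln(0.00551/0.00490)/(2πk) = 0.1173/(2π·0.449) = 0.04159 m·K/W
ΣR = 0.001216 + 0.2920 + 0.04159 = 0.3348 m·K/W
Q' = ΔT/ΣR = (363.5 K − 300.5 K)/0.3348 = 188 W/m

Q' = 188 W/m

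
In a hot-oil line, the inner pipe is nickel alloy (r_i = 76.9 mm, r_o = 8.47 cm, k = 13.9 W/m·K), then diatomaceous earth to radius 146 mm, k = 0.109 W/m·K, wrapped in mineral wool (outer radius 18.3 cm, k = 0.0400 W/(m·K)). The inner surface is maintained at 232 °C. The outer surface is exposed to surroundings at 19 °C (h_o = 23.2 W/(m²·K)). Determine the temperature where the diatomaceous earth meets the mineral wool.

Treat each layer as a resistance in series:
  R'_nickel alloy = ln(0.0847/0.0769)/(2πk) = 0.09661/(2π·13.9) = 0.001106 m·K/W
  R'_diatomaceous earth = ln(0.146/0.0847)/(2πk) = 0.5445/(2π·0.109) = 0.7950 m·K/W
  R'_mineral wool = ln(0.183/0.146)/(2πk) = 0.2259/(2π·0.0400) = 0.8987 m·K/W
  R'_conv,out = 1/(2πr h) = 1/(2π·0.183·23.2) = 0.03749 m·K/W
ΣR = 0.001106 + 0.7950 + 0.8987 + 0.03749 = 1.732 m·K/W
Q' = ΔT/ΣR = (232 °C − 19 °C)/1.732 = 123.0 W/m
From the inner boundary to the diatomaceous earth/mineral wool interface, ΣR_partial = 0.7961 m·K/W.
T_interface = T_in − Q'·ΣR_partial = 232 °C − (123.0)(0.7961) = 134 °C

T = 134 °C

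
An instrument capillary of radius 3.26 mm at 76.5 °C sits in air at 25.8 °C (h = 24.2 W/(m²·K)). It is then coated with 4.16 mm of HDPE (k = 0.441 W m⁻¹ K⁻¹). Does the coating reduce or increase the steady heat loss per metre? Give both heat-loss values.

Critical radius for a cylinder: r_cr = k/h = 0.0182 m = 1.82 cm.
Outer radius after coating: r₂ = 0.00326 + 0.00416 = 0.00742 m.
Since r₁ < r_cr and r₂ ≤ r_cr, the coating moves toward the maximum at r_cr — heat loss rises.
Bare: R = 1/(2πr₁h) = 2.017 m·K/W; Q = 50.7/2.017 = 25.1 W/m.
Coated: R = R_cond + R_conv = 1.183 m·K/W; Q = 50.7/1.183 = 42.9 W/m.

increases: 25.1 → 42.9 W/m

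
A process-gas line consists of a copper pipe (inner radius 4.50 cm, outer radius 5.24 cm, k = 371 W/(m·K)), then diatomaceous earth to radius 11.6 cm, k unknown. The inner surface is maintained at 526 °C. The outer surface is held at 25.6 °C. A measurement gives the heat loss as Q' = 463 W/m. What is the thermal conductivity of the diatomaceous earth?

k = 0.117 W/m·K

ΣR = ΔT/Q' = |526 − 25.6|/463 = 1.081 m·K/W
Known resistances:
  R'_copper = ln(0.0524/0.0450)/(2πk) = 0.1522/(2π·371) = 6.531×10^-5 m·K/W
R_diatomaceous earth = ΣR − ΣR_known = 1.081 − 6.531×10^-5 = 1.081 m·K/W
ln(r₂/r₁)/(2πk) = 1.081 ⇒ k = 0.7947/(2π·1.081) = 0.117 W/m·K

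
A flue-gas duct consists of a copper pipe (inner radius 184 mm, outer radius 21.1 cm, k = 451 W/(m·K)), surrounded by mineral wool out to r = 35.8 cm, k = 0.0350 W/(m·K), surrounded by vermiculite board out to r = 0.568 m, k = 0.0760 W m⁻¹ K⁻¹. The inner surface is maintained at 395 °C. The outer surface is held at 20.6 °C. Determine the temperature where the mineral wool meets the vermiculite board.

Series thermal resistances, inner to outer:
  R'_copper = ln(0.211/0.184)/(2πk) = 0.1369/(2π·451) = 4.832×10^-5 m·K/W
  R'_mineral wool = ln(0.358/0.211)/(2πk) = 0.5287/(2π·0.0350) = 2.404 m·K/W
  R'_vermiculite board = ln(0.568/0.358)/(2πk) = 0.4616/(2π·0.0760) = 0.9666 m·K/W
ΣR = 4.832×10^-5 + 2.404 + 0.9666 = 3.371 m·K/W
Q' = ΔT/ΣR = (395 °C − 20.6 °C)/3.371 = 111.1 W/m
From the inner boundary to the mineral wool/vermiculite board interface, ΣR_partial = 2.404 m·K/W.
T_interface = T_in − Q'·ΣR_partial = 395 °C − (111.1)(2.404) = 128 °C

T = 128 °C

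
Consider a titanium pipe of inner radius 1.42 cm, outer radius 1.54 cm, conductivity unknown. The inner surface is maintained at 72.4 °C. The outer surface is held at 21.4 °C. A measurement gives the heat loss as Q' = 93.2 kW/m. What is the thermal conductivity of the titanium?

k = 23.6 W/m·K

ΣR = ΔT/Q' = |72.4 − 21.4|/93200 = 5.472×10^-4 m·K/W
ln(r₂/r₁)/(2πk) = 5.472×10^-4 ⇒ k = 0.08113/(2π·5.472×10^-4) = 23.6 W/m·K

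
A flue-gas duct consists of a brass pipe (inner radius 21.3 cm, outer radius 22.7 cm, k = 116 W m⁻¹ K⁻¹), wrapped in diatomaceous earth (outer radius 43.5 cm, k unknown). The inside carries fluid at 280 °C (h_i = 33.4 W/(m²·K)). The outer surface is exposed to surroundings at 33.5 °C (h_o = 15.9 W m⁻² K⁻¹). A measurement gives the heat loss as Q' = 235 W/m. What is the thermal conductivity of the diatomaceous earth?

ΣR = ΔT/Q' = |280 − 33.5|/235 = 1.049 m·K/W
Known resistances:
  R'_conv,in = 1/(2πr h) = 1/(2π·0.213·33.4) = 0.02237 m·K/W
  R'_brass = ln(0.227/0.213)/(2πk) = 0.06366/(2π·116) = 8.734×10^-5 m·K/W
  R'_conv,out = 1/(2πr h) = 1/(2π·0.435·15.9) = 0.02301 m·K/W
R_diatomaceous earth = ΣR − ΣR_known = 1.049 − 0.04547 = 1.004 m·K/W
ln(r₂/r₁)/(2πk) = 1.004 ⇒ k = 0.6504/(2π·1.004) = 0.103 W/m·K

k = 0.103 W/m·K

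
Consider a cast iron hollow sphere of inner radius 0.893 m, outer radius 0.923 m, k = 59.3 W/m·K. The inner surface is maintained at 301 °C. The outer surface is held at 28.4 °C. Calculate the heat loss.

Q = 4πk·ΔT/(1/r₁ − 1/r₂) = 4π × 59.3 × 272.6 / (1/0.893 − 1/0.923) = 5.58×10^6 W

Q = 5580 kW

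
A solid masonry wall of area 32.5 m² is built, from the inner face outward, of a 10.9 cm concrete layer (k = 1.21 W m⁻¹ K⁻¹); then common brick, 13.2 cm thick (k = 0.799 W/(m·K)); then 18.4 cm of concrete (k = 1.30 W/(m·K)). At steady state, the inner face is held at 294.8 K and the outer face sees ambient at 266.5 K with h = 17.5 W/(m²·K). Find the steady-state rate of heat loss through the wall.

Q = 2030 W

Series thermal resistances, inner to outer:
  R_concrete = L/(kA) = 0.109/(1.21·32.5) = 0.002772 K/W
  R_common brick = L/(kA) = 0.132/(0.799·32.5) = 0.005083 K/W
  R_concrete = L/(kA) = 0.184/(1.30·32.5) = 0.004355 K/W
  R_conv,out = 1/(hA) = 1/(17.5·32.5) = 0.001758 K/W
ΣR = 0.002772 + 0.005083 + 0.004355 + 0.001758 = 0.01397 K/W
Q = ΔT/ΣR = (294.8 K − 266.5 K)/0.01397 = 2030 W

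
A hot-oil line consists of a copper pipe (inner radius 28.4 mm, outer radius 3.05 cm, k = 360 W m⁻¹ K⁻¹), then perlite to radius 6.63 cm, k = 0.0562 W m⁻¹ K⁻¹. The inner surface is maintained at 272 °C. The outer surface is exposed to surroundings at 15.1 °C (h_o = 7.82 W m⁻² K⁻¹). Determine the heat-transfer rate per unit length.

Resistance network (inner→outer):
  R'_copper = ln(0.0305/0.0284)/(2πk) = 0.07134/(2π·360) = 3.154×10^-5 m·K/W
  R'_perlite = ln(0.0663/0.0305)/(2πk) = 0.7765/(2π·0.0562) = 2.199 m·K/W
  R'_conv,out = 1/(2πr h) = 1/(2π·0.0663·7.82) = 0.3070 m·K/W
ΣR = 3.154×10^-5 + 2.199 + 0.3070 = 2.506 m·K/W
Q' = ΔT/ΣR = (272 °C − 15.1 °C)/2.506 = 103 W/m

Q' = 103 W/m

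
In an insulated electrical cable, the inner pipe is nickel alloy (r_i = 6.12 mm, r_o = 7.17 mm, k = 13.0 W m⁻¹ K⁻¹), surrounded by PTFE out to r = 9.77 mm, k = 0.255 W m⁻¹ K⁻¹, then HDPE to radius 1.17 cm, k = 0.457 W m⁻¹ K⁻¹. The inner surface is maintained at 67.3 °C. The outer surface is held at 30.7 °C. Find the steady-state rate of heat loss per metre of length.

Q' = 142 W/m

Series thermal resistances, inner to outer:
  R'_nickel alloy = ln(0.00717/0.00612)/(2πk) = 0.1583/(2π·13.0) = 0.001939 m·K/W
  R'_PTFE = ln(0.00977/0.00717)/(2πk) = 0.3094/(2π·0.255) = 0.1931 m·K/W
  R'_HDPE = ln(0.0117/0.00977)/(2πk) = 0.1803/(2π·0.457) = 0.06278 m·K/W
ΣR = 0.001939 + 0.1931 + 0.06278 = 0.2578 m·K/W
Q' = ΔT/ΣR = (67.3 °C − 30.7 °C)/0.2578 = 142 W/m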